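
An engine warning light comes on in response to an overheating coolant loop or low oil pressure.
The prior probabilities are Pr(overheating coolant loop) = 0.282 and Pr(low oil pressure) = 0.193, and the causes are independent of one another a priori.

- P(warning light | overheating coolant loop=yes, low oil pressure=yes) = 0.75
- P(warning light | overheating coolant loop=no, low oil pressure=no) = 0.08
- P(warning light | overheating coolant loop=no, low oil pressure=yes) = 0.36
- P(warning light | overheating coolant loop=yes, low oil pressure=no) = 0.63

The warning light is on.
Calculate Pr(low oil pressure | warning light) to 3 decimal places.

By total probability over the 4 (overheating coolant loop, low oil pressure) configurations:
  P(warning light) = 0.08·0.718·0.807 + 0.36·0.718·0.193 + 0.63·0.282·0.807 + 0.75·0.282·0.193
        = 0.046354 + 0.049887 + 0.143372 + 0.040819 = 0.280432
The terms with low oil pressure present sum to 0.090706, so
  P(low oil pressure | warning light) = 0.090706 / 0.280432 ≈ 0.323

Pr(low oil pressure | warning light) ≈ 0.323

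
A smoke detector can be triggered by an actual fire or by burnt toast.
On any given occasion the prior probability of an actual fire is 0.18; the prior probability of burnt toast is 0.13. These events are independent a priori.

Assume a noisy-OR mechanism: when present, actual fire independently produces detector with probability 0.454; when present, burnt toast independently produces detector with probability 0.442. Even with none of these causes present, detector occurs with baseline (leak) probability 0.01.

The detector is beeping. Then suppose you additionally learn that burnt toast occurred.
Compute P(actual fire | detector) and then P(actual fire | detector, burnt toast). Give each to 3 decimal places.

P(actual fire | detector) ≈ 0.617; P(actual fire | detector, burnt toast) ≈ 0.255

Under noisy-OR, P(detector | causes) = 1 − (1−0.01)·∏(1−qᵢ) over the active causes.
Numerator (weight on configurations with actual fire): 0.071951 + 0.016342 = 0.088293
Normalizer over all consistent configurations: 0.01×0.82×0.87 + 0.44758×0.82×0.13 + 0.45946×0.18×0.87 + 0.698379×0.18×0.13 = 0.143139
Posterior = 0.088293 / 0.143139 ≈ 0.617

Now also conditioning on burnt toast=true:
By total probability over both values of actual fire:
  P(detector | burnt toast) = 0.44758×0.82 + 0.698379×0.18
        = 0.367016 + 0.125708 = 0.492724
Keeping only the actual fire-present terms gives 0.125708, so
  P(actual fire | detector, burnt toast) = 0.125708 / 0.492724 ≈ 0.255
This is intercausal reasoning (explaining away): once burnt toast accounts for the detector, actual fire becomes less likely.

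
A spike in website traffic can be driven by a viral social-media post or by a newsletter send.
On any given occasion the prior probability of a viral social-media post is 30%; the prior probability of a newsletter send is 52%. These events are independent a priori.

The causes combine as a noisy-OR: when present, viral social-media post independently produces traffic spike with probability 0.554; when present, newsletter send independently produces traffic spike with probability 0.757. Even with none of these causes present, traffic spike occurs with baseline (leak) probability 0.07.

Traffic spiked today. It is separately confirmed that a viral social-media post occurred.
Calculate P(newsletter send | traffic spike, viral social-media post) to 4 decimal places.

Under noisy-OR, P(traffic spike | causes) = 1 − (1−0.07)·∏(1−qᵢ) over the active causes.
For the numerator, keep only newsletter send=true terms: 0.899208×0.52 = 0.467588
Normalizer over all consistent configurations: 0.58522×0.48 + 0.899208×0.52 = 0.748494
Posterior = 0.467588 / 0.748494 ≈ 0.6247

P(newsletter send | traffic spike, viral social-media post) ≈ 0.6247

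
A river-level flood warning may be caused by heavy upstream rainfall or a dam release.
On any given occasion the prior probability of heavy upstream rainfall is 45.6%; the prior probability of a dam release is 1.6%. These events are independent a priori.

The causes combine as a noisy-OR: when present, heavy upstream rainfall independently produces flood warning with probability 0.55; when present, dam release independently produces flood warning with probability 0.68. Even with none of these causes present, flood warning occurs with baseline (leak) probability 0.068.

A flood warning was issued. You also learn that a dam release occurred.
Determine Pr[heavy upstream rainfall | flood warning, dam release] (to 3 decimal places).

Pr[heavy upstream rainfall | flood warning, dam release] ≈ 0.508

Under noisy-OR, P(flood warning | causes) = 1 − (1−0.068)·∏(1−qᵢ) over the active causes.
P(flood warning | dam release) = 0.70176×0.544 + 0.865792×0.456 = 0.381757 + 0.394801 = 0.776558
The heavy upstream rainfall-present share is 0.865792×0.456 = 0.394801.
Hence the posterior is 0.394801/0.776558 ≈ 0.508.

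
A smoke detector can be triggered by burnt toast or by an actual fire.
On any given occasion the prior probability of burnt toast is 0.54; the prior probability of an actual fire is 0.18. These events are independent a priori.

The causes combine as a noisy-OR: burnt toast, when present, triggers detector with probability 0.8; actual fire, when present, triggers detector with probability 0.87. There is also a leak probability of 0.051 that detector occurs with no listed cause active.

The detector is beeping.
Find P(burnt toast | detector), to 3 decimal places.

Under noisy-OR, P(detector | causes) = 1 − (1−0.051)·∏(1−qᵢ) over the active causes.
By total probability over the 4 (burnt toast, actual fire) configurations:
  P(detector) = 0.051×0.46×0.82 + 0.87663×0.46×0.18 + 0.8102×0.54×0.82 + 0.975326×0.54×0.18
        = 0.019237 + 0.072585 + 0.358757 + 0.094802 = 0.545381
Keeping only the burnt toast-present terms gives 0.453559, so
  P(burnt toast | detector) = 0.453559 / 0.545381 ≈ 0.832

P(burnt toast | detector) ≈ 0.832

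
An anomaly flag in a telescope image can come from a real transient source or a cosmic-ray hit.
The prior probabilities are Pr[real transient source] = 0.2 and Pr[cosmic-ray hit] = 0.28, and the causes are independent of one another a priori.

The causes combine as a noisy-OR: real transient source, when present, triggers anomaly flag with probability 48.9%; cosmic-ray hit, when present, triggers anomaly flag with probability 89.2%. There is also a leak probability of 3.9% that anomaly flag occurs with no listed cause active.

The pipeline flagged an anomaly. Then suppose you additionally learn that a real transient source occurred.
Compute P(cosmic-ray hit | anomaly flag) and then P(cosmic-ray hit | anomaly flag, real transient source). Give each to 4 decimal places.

P(cosmic-ray hit | anomaly flag) ≈ 0.7261; P(cosmic-ray hit | anomaly flag, real transient source) ≈ 0.4198

Under noisy-OR, P(anomaly flag | causes) = 1 − (1−0.039)·∏(1−qᵢ) over the active causes.
P(anomaly flag) = 0.039×0.8×0.72 + 0.896212×0.8×0.28 + 0.508929×0.2×0.72 + 0.946964×0.2×0.28 = 0.022464 + 0.200751 + 0.073286 + 0.053030 = 0.349531
The cosmic-ray hit-present share is 0.200751 + 0.053030 = 0.253781.
Hence the posterior is 0.253781/0.349531 ≈ 0.7261.

With the extra evidence:
Numerator (weight on configurations with cosmic-ray hit): 0.946964*0.28 = 0.265150
Normalizer over all consistent configurations: 0.508929*0.72 + 0.946964*0.28 = 0.631579
Posterior = 0.265150 / 0.631579 ≈ 0.4198
The drop from 0.7261 to 0.4198 is the explaining-away (discounting) effect.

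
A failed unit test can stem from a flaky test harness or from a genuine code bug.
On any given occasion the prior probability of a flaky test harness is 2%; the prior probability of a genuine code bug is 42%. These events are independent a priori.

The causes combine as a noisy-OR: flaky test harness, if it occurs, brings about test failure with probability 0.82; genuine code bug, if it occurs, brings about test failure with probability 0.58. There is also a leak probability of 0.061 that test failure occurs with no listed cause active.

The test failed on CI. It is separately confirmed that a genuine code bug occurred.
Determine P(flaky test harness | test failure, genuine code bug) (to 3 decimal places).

Under noisy-OR, P(test failure | causes) = 1 − (1−0.061)·∏(1−qᵢ) over the active causes.
Numerator (weight on configurations with flaky test harness): 0.929012×0.02 = 0.018580
Denominator P(test failure | genuine code bug): 0.60562×0.98 + 0.929012×0.02 = 0.612088
P(flaky test harness | test failure, genuine code bug) = 0.018580/0.612088 ≈ 0.030

P(flaky test harness | test failure, genuine code bug) ≈ 0.030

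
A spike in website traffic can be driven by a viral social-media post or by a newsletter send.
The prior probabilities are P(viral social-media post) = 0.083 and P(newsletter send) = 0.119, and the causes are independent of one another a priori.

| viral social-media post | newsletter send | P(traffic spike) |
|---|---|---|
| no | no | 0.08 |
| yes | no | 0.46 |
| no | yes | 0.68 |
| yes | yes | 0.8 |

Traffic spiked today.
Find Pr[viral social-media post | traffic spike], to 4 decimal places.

Pr[viral social-media post | traffic spike] ≈ 0.2303

Sum P(traffic spike|·) weighted by the priors over the 4 (viral social-media post, newsletter send) configurations:
  P(traffic spike) = 0.08×0.917×0.881 + 0.68×0.917×0.119 + 0.46×0.083×0.881 + 0.8×0.083×0.119
        = 0.064630 + 0.074204 + 0.033637 + 0.007902 = 0.180373
The terms with viral social-media post present sum to 0.041539, so
  P(viral social-media post | traffic spike) = 0.041539 / 0.180373 ≈ 0.2303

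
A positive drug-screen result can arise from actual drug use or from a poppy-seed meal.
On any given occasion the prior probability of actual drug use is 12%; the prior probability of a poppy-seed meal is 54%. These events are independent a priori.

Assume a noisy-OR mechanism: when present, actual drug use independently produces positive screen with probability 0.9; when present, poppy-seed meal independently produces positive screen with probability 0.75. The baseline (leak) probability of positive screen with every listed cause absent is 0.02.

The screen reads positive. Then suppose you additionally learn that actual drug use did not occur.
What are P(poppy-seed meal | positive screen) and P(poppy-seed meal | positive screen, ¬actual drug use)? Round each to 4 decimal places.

Under noisy-OR, P(positive screen | causes) = 1 − (1−0.02)·∏(1−qᵢ) over the active causes.
P(positive screen) = 0.02×0.88×0.46 + 0.755×0.88×0.54 + 0.902×0.12×0.46 + 0.9755×0.12×0.54 = 0.008096 + 0.358776 + 0.049790 + 0.063212 = 0.479874
The poppy-seed meal-present share is 0.358776 + 0.063212 = 0.421988.
P(poppy-seed meal | positive screen) = 0.421988 / 0.479874 ≈ 0.8794

Now condition on the additional information:
Numerator (weight on configurations with poppy-seed meal): 0.755·0.54 = 0.407700
Normalizer over all consistent configurations: 0.02·0.46 + 0.755·0.54 = 0.416900
Posterior = 0.407700 / 0.416900 ≈ 0.9779

P(poppy-seed meal | positive screen) ≈ 0.8794; P(poppy-seed meal | positive screen, ¬actual drug use) ≈ 0.9779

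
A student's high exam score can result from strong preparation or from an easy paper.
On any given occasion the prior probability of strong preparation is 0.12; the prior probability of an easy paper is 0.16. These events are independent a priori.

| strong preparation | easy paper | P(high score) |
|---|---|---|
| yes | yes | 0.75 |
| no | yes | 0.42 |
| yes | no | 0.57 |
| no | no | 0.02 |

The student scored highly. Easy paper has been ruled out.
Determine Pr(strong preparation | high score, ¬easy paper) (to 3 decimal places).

Pr(strong preparation | high score, ¬easy paper) ≈ 0.795

For the numerator, keep only strong preparation=true terms: 0.57·0.12 = 0.068400
The normalizing constant is 0.02·0.88 + 0.57·0.12 = 0.086000
P(strong preparation | high score, ¬easy paper) = 0.068400/0.086000 ≈ 0.795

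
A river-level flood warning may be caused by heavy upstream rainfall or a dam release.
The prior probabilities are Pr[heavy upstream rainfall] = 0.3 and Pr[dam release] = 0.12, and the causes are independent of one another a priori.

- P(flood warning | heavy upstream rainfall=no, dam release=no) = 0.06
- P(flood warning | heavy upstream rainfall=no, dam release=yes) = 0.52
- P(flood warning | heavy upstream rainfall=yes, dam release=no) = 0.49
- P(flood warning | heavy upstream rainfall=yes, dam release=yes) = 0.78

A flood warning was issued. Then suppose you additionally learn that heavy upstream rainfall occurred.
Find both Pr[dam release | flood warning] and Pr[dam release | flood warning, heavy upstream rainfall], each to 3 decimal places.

Pr[dam release | flood warning] ≈ 0.301; Pr[dam release | flood warning, heavy upstream rainfall] ≈ 0.178

P(flood warning) = 0.06*0.7*0.88 + 0.52*0.7*0.12 + 0.49*0.3*0.88 + 0.78*0.3*0.12 = 0.036960 + 0.043680 + 0.129360 + 0.028080 = 0.238080
The dam release-present share is 0.043680 + 0.028080 = 0.071760.
Hence the posterior is 0.071760/0.238080 ≈ 0.301.

Now also conditioning on heavy upstream rainfall=true:
By total probability over both values of dam release:
  P(flood warning | heavy upstream rainfall) = 0.49·0.88 + 0.78·0.12
        = 0.431200 + 0.093600 = 0.524800
Configurations with dam release contribute 0.093600, so
  P(dam release | flood warning, heavy upstream rainfall) = 0.093600 / 0.524800 ≈ 0.178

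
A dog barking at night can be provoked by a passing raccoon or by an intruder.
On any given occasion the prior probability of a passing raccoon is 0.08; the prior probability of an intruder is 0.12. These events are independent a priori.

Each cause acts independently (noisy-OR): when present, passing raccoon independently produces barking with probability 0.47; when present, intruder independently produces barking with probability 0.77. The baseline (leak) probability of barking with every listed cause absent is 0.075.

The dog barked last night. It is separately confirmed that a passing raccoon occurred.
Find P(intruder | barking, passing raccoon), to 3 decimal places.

P(intruder | barking, passing raccoon) ≈ 0.192

Under noisy-OR, P(barking | causes) = 1 − (1−0.075)·∏(1−qᵢ) over the active causes.
For the numerator, keep only intruder=true terms: 0.887242·0.12 = 0.106469
The normalizing constant is 0.50975·0.88 + 0.887242·0.12 = 0.555049
Posterior = 0.106469 / 0.555049 ≈ 0.192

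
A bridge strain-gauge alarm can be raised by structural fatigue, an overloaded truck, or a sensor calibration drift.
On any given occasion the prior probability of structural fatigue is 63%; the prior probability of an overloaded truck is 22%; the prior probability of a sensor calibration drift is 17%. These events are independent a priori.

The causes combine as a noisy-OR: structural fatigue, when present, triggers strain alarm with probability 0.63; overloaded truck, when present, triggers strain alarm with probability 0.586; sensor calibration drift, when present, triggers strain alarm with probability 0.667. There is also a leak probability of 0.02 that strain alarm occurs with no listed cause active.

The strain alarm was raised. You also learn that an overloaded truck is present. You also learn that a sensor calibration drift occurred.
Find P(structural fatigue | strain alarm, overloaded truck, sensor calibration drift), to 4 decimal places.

Under noisy-OR, P(strain alarm | causes) = 1 − (1−0.02)·∏(1−qᵢ) over the active causes.
Sum P(strain alarm|·) weighted by the priors over both values of structural fatigue:
  P(strain alarm | overloaded truck, sensor calibration drift) = 0.864895·0.37 + 0.950011·0.63
        = 0.320011 + 0.598507 = 0.918518
Configurations with structural fatigue contribute 0.598507, so
  P(structural fatigue | strain alarm, overloaded truck, sensor calibration drift) = 0.598507 / 0.918518 ≈ 0.6516

P(structural fatigue | strain alarm, overloaded truck, sensor calibration drift) ≈ 0.6516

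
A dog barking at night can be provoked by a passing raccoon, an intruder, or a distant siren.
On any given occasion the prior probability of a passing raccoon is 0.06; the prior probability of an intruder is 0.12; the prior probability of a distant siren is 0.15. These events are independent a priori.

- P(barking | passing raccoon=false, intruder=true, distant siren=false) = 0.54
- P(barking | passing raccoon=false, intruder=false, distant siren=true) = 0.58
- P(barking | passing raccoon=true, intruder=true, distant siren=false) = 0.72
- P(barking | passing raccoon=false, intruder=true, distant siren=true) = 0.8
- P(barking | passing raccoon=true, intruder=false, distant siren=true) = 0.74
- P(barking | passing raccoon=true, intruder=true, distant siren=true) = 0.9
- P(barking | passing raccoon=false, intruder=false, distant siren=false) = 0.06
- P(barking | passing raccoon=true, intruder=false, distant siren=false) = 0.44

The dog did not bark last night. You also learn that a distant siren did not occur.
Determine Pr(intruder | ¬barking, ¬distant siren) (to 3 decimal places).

Pr(intruder | ¬barking, ¬distant siren) ≈ 0.063

Sum P(¬barking|·) weighted by the priors over the 4 (passing raccoon, intruder) configurations:
  P(¬barking | ¬distant siren) = 0.94×0.94×0.88 + 0.46×0.94×0.12 + 0.56×0.06×0.88 + 0.28×0.06×0.12
        = 0.777568 + 0.051888 + 0.029568 + 0.002016 = 0.861040
Keeping only the intruder-present terms gives 0.053904, so
  P(intruder | ¬barking, ¬distant siren) = 0.053904 / 0.861040 ≈ 0.063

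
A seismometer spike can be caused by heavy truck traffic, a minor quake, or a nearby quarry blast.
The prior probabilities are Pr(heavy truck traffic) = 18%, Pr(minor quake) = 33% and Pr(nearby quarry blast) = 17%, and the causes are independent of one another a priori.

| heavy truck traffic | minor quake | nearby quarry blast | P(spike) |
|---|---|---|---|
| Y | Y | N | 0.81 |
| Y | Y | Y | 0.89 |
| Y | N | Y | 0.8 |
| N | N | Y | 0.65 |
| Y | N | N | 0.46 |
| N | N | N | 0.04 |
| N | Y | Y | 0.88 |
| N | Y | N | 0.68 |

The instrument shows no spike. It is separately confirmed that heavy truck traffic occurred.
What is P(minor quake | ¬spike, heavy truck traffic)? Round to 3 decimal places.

P(¬spike | heavy truck traffic) = 0.54·0.67·0.83 + 0.2·0.67·0.17 + 0.19·0.33·0.83 + 0.11·0.33·0.17 = 0.300294 + 0.022780 + 0.052041 + 0.006171 = 0.381286
Of this, 0.058212 comes from 0.052041 + 0.006171 (the minor quake=true cases).
Hence the posterior is 0.058212/0.381286 ≈ 0.153.

P(minor quake | ¬spike, heavy truck traffic) ≈ 0.153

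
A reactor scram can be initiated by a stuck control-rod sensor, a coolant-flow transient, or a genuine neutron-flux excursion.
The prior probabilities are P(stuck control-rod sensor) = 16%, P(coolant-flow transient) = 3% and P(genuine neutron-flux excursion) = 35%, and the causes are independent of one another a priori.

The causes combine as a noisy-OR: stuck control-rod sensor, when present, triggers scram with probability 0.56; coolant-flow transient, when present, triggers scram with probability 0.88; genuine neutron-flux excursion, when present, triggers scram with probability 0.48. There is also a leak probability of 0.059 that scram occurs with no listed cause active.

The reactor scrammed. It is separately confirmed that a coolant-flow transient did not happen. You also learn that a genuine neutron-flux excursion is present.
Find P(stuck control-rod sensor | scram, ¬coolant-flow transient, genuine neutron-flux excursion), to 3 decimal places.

P(stuck control-rod sensor | scram, ¬coolant-flow transient, genuine neutron-flux excursion) ≈ 0.226

Under noisy-OR, P(scram | causes) = 1 − (1−0.059)·∏(1−qᵢ) over the active causes.
P(scram | ¬coolant-flow transient, genuine neutron-flux excursion) = 0.51068*0.84 + 0.784699*0.16 = 0.428971 + 0.125552 = 0.554523
Of this, 0.125552 comes from 0.784699*0.16 (the stuck control-rod sensor=true cases).
Hence the posterior is 0.125552/0.554523 ≈ 0.226.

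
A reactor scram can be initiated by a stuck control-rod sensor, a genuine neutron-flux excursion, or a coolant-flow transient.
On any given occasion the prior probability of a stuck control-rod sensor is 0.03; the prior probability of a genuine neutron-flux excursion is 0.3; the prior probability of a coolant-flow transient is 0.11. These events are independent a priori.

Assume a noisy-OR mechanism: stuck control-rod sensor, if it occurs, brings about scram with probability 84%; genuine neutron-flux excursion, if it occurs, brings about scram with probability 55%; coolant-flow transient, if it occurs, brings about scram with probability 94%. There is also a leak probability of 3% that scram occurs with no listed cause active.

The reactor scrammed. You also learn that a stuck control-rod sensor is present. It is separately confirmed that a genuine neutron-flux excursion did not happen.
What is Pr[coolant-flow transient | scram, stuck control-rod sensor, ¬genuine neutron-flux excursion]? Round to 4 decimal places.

Pr[coolant-flow transient | scram, stuck control-rod sensor, ¬genuine neutron-flux excursion] ≈ 0.1266

Under noisy-OR, P(scram | causes) = 1 − (1−0.03)·∏(1−qᵢ) over the active causes.
P(scram | stuck control-rod sensor, ¬genuine neutron-flux excursion) = 0.8448*0.89 + 0.990688*0.11 = 0.751872 + 0.108976 = 0.860848
Restricting to configurations with coolant-flow transient present: 0.990688*0.11 = 0.108976.
Hence the posterior is 0.108976/0.860848 ≈ 0.1266.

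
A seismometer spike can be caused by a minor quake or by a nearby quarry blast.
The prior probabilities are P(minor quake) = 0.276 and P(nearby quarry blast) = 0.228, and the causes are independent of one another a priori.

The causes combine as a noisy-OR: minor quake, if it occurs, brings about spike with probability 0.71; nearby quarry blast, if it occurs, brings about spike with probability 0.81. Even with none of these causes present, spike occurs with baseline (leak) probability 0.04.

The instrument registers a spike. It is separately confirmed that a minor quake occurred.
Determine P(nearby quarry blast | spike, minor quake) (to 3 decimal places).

Under noisy-OR, P(spike | causes) = 1 − (1−0.04)·∏(1−qᵢ) over the active causes.
By total probability over both values of nearby quarry blast:
  P(spike | minor quake) = 0.7216*0.772 + 0.947104*0.228
        = 0.557075 + 0.215940 = 0.773015
Configurations with nearby quarry blast contribute 0.215940, so
  P(nearby quarry blast | spike, minor quake) = 0.215940 / 0.773015 ≈ 0.279

P(nearby quarry blast | spike, minor quake) ≈ 0.279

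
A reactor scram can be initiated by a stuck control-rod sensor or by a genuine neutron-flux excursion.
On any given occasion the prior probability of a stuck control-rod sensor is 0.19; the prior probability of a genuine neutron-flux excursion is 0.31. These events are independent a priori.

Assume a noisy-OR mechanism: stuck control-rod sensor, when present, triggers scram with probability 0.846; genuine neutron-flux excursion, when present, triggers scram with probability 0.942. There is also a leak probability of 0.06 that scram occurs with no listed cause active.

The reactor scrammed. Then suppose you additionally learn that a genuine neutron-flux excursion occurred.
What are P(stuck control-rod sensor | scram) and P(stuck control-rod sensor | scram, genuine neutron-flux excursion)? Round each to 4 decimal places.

P(stuck control-rod sensor | scram) ≈ 0.3863; P(stuck control-rod sensor | scram, genuine neutron-flux excursion) ≈ 0.1974

Under noisy-OR, P(scram | causes) = 1 − (1−0.06)·∏(1−qᵢ) over the active causes.
P(scram) = 0.06*0.81*0.69 + 0.94548*0.81*0.31 + 0.85524*0.19*0.69 + 0.991604*0.19*0.31 = 0.033534 + 0.237410 + 0.112122 + 0.058405 = 0.441471
The stuck control-rod sensor-present share is 0.112122 + 0.058405 = 0.170527.
So P(stuck control-rod sensor | scram) = 0.170527/0.441471 ≈ 0.3863.

Now also conditioning on genuine neutron-flux excursion=true:
Enumerate both values of stuck control-rod sensor and weight by the priors:
  P(scram | genuine neutron-flux excursion) = 0.94548·0.81 + 0.991604·0.19
        = 0.765839 + 0.188405 = 0.954244
The terms with stuck control-rod sensor present sum to 0.188405, so
  P(stuck control-rod sensor | scram, genuine neutron-flux excursion) = 0.188405 / 0.954244 ≈ 0.1974
Conditioning on genuine neutron-flux excursion lowers the posterior on stuck control-rod sensor: the classic explaining-away effect in a common-effect structure.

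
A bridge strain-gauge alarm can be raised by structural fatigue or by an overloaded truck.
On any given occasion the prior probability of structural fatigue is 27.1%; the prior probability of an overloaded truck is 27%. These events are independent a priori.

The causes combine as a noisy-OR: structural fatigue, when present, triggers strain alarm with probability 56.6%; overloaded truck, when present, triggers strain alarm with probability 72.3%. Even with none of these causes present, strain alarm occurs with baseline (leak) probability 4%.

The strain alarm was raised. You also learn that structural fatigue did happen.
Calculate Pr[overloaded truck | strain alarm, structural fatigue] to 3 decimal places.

Under noisy-OR, P(strain alarm | causes) = 1 − (1−0.04)·∏(1−qᵢ) over the active causes.
P(strain alarm | structural fatigue) = 0.58336·0.73 + 0.884591·0.27 = 0.425853 + 0.238840 = 0.664693
The overloaded truck-present share is 0.884591·0.27 = 0.238840.
So P(overloaded truck | strain alarm, structural fatigue) = 0.238840/0.664693 ≈ 0.359.

Pr[overloaded truck | strain alarm, structural fatigue] ≈ 0.359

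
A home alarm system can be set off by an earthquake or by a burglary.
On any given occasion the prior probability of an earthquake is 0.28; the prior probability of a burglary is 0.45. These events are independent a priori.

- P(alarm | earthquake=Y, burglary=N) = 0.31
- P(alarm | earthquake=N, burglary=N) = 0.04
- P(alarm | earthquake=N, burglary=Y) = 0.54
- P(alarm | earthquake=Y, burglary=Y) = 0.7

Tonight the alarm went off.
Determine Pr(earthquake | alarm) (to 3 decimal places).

Pr(earthquake | alarm) ≈ 0.416

By total probability over the 4 (earthquake, burglary) configurations:
  P(alarm) = 0.04·0.72·0.55 + 0.54·0.72·0.45 + 0.31·0.28·0.55 + 0.7·0.28·0.45
        = 0.015840 + 0.174960 + 0.047740 + 0.088200 = 0.326740
Configurations with earthquake contribute 0.135940, so
  P(earthquake | alarm) = 0.135940 / 0.326740 ≈ 0.416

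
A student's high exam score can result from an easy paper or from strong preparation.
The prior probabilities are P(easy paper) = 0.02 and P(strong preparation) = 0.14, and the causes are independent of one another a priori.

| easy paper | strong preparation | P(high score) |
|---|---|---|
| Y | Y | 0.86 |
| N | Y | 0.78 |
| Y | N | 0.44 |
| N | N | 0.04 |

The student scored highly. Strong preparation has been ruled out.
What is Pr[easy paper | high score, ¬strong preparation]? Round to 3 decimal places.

Numerator (weight on configurations with easy paper): 0.44·0.02 = 0.008800
Denominator P(high score | ¬strong preparation): 0.04·0.98 + 0.44·0.02 = 0.048000
Posterior = 0.008800 / 0.048000 ≈ 0.183

Pr[easy paper | high score, ¬strong preparation] ≈ 0.183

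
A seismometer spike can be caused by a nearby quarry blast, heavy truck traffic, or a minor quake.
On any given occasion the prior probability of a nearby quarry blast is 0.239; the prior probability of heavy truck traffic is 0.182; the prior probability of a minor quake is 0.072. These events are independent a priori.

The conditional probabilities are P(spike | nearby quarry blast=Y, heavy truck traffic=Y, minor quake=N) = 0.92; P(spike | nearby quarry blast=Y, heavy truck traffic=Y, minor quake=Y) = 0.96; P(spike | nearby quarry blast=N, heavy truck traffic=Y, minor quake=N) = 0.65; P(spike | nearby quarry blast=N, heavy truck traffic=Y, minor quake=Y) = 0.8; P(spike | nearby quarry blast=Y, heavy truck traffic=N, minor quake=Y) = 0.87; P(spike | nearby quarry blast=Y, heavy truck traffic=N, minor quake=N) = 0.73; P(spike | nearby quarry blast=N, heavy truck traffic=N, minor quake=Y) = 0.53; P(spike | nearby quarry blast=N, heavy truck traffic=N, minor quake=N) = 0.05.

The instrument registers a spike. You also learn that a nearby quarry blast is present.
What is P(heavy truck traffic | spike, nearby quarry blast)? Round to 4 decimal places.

P(spike | nearby quarry blast) = 0.73×0.818×0.928 + 0.87×0.818×0.072 + 0.92×0.182×0.928 + 0.96×0.182×0.072 = 0.554146 + 0.051240 + 0.155384 + 0.012580 = 0.773350
Restricting to configurations with heavy truck traffic present: 0.155384 + 0.012580 = 0.167964.
So P(heavy truck traffic | spike, nearby quarry blast) = 0.167964/0.773350 ≈ 0.2172.

P(heavy truck traffic | spike, nearby quarry blast) ≈ 0.2172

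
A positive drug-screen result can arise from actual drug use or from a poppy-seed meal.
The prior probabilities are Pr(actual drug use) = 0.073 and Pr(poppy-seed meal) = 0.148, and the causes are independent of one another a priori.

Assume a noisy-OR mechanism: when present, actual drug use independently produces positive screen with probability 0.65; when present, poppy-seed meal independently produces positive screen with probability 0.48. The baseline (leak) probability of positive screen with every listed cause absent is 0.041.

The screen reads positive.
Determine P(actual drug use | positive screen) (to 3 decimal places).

P(actual drug use | positive screen) ≈ 0.332

Under noisy-OR, P(positive screen | causes) = 1 − (1−0.041)·∏(1−qᵢ) over the active causes.
Enumerate the 4 (actual drug use, poppy-seed meal) configurations and weight by the priors:
  P(positive screen) = 0.041×0.927×0.852 + 0.50132×0.927×0.148 + 0.66435×0.073×0.852 + 0.825462×0.073×0.148
        = 0.032382 + 0.068779 + 0.041320 + 0.008918 = 0.151399
Keeping only the actual drug use-present terms gives 0.050238, so
  P(actual drug use | positive screen) = 0.050238 / 0.151399 ≈ 0.332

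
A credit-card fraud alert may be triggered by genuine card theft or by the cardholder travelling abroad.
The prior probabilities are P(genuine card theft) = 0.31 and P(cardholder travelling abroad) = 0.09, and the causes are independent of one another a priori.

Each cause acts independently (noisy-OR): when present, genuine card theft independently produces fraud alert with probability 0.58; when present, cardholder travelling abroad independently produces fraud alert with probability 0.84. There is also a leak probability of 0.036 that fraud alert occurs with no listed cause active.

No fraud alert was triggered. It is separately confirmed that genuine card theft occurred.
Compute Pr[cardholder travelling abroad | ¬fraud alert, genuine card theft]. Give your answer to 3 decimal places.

Under noisy-OR, P(fraud alert | causes) = 1 − (1−0.036)·∏(1−qᵢ) over the active causes.
Sum P(¬fraud alert|·) weighted by the priors over both values of cardholder travelling abroad:
  P(¬fraud alert | genuine card theft) = 0.40488·0.91 + 0.064781·0.09
        = 0.368441 + 0.005830 = 0.374271
Configurations with cardholder travelling abroad contribute 0.005830, so
  P(cardholder travelling abroad | ¬fraud alert, genuine card theft) = 0.005830 / 0.374271 ≈ 0.016

Pr[cardholder travelling abroad | ¬fraud alert, genuine card theft] ≈ 0.016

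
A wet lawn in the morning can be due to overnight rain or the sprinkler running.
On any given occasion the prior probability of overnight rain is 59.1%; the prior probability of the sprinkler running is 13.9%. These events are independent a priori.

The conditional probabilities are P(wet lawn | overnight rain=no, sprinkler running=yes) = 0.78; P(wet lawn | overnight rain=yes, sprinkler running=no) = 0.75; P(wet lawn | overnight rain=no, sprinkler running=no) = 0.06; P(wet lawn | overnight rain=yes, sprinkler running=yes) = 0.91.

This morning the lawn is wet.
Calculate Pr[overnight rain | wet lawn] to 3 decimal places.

Pr[overnight rain | wet lawn] ≈ 0.875

Sum P(wet lawn|·) weighted by the priors over the 4 (overnight rain, sprinkler running) configurations:
  P(wet lawn) = 0.06×0.409×0.861 + 0.78×0.409×0.139 + 0.75×0.591×0.861 + 0.91×0.591×0.139
        = 0.021129 + 0.044344 + 0.381638 + 0.074756 = 0.521867
Configurations with overnight rain contribute 0.456394, so
  P(overnight rain | wet lawn) = 0.456394 / 0.521867 ≈ 0.875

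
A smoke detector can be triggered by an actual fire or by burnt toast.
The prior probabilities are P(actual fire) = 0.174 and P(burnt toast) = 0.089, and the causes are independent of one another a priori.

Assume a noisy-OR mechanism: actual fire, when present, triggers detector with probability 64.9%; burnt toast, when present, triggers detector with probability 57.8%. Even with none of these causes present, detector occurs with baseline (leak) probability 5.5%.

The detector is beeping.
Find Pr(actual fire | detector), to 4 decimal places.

Under noisy-OR, P(detector | causes) = 1 − (1−0.055)·∏(1−qᵢ) over the active causes.
P(detector) = 0.055×0.826×0.911 + 0.60121×0.826×0.089 + 0.668305×0.174×0.911 + 0.860025×0.174×0.089 = 0.041387 + 0.044197 + 0.105936 + 0.013318 = 0.204838
The actual fire-present share is 0.105936 + 0.013318 = 0.119254.
Hence the posterior is 0.119254/0.204838 ≈ 0.5822.

Pr(actual fire | detector) ≈ 0.5822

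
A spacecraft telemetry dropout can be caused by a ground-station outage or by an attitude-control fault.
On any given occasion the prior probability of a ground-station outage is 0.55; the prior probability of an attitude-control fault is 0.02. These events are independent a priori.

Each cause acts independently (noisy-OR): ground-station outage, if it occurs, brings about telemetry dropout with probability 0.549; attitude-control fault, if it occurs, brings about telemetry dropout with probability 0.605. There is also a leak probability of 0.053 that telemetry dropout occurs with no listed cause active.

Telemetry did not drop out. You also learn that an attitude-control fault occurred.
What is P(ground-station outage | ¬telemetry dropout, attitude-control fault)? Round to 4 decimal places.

Under noisy-OR, P(telemetry dropout | causes) = 1 − (1−0.053)·∏(1−qᵢ) over the active causes.
Sum P(¬telemetry dropout|·) weighted by the priors over both values of ground-station outage:
  P(¬telemetry dropout | attitude-control fault) = 0.374065×0.45 + 0.168703×0.55
        = 0.168329 + 0.092787 = 0.261116
The terms with ground-station outage present sum to 0.092787, so
  P(ground-station outage | ¬telemetry dropout, attitude-control fault) = 0.092787 / 0.261116 ≈ 0.3553

P(ground-station outage | ¬telemetry dropout, attitude-control fault) ≈ 0.3553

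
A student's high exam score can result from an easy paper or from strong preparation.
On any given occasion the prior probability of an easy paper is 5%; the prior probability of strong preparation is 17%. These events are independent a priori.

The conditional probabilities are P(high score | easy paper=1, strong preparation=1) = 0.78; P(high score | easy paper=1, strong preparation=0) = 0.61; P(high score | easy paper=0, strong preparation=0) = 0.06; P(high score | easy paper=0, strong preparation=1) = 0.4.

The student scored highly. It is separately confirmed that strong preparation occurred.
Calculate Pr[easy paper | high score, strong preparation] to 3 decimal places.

Numerator (weight on configurations with easy paper): 0.78·0.05 = 0.039000
The normalizing constant is 0.4·0.95 + 0.78·0.05 = 0.419000
P(easy paper | high score, strong preparation) = 0.039000/0.419000 ≈ 0.093

Pr[easy paper | high score, strong preparation] ≈ 0.093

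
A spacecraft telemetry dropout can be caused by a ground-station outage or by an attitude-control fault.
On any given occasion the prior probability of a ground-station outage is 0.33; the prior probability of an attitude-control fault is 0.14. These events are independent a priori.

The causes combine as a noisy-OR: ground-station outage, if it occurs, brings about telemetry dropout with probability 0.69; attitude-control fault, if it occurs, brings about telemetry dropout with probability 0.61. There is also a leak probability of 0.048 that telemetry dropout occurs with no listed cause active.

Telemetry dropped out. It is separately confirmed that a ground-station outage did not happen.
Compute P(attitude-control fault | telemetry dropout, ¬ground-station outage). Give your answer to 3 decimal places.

Under noisy-OR, P(telemetry dropout | causes) = 1 − (1−0.048)·∏(1−qᵢ) over the active causes.
By total probability over both values of attitude-control fault:
  P(telemetry dropout | ¬ground-station outage) = 0.048×0.86 + 0.62872×0.14
        = 0.041280 + 0.088021 = 0.129301
Keeping only the attitude-control fault-present terms gives 0.088021, so
  P(attitude-control fault | telemetry dropout, ¬ground-station outage) = 0.088021 / 0.129301 ≈ 0.681

P(attitude-control fault | telemetry dropout, ¬ground-station outage) ≈ 0.681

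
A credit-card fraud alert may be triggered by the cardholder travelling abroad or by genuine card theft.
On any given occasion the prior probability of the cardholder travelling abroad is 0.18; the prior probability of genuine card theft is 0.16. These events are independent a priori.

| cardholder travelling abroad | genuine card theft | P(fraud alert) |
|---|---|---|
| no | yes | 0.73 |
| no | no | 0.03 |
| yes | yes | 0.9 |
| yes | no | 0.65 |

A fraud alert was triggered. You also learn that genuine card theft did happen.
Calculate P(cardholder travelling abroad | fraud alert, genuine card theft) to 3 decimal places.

P(cardholder travelling abroad | fraud alert, genuine card theft) ≈ 0.213

Weight on cardholder travelling abroad=true, given the evidence: 0.9·0.18 = 0.162000
Denominator P(fraud alert | genuine card theft): 0.73·0.82 + 0.9·0.18 = 0.760600
Posterior = 0.162000 / 0.760600 ≈ 0.213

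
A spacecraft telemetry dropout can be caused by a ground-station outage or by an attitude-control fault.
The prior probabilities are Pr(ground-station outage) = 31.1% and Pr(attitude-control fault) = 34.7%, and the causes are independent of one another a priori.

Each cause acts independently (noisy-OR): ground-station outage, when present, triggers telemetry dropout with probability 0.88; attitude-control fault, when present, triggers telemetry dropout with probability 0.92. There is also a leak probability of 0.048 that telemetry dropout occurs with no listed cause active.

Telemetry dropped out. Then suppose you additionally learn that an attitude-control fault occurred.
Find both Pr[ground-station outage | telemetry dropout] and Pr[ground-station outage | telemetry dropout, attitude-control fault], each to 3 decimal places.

Pr[ground-station outage | telemetry dropout] ≈ 0.542; Pr[ground-station outage | telemetry dropout, attitude-control fault] ≈ 0.326

Under noisy-OR, P(telemetry dropout | causes) = 1 − (1−0.048)·∏(1−qᵢ) over the active causes.
Sum P(telemetry dropout|·) weighted by the priors over the 4 (ground-station outage, attitude-control fault) configurations:
  P(telemetry dropout) = 0.048·0.689·0.653 + 0.92384·0.689·0.347 + 0.88576·0.311·0.653 + 0.990861·0.311·0.347
        = 0.021596 + 0.220874 + 0.179883 + 0.106931 = 0.529284
Keeping only the ground-station outage-present terms gives 0.286814, so
  P(ground-station outage | telemetry dropout) = 0.286814 / 0.529284 ≈ 0.542

Now also conditioning on attitude-control fault=true:
For the numerator, keep only ground-station outage=true terms: 0.990861×0.311 = 0.308158
The normalizing constant is 0.92384×0.689 + 0.990861×0.311 = 0.944684
P(ground-station outage | telemetry dropout, attitude-control fault) = 0.308158/0.944684 ≈ 0.326
Conditioning on attitude-control fault lowers the posterior on ground-station outage: the classic explaining-away effect in a common-effect structure.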